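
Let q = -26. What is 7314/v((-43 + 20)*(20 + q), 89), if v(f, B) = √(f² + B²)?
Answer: 7314*√26965/26965 ≈ 44.540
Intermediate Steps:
v(f, B) = √(B² + f²)
7314/v((-43 + 20)*(20 + q), 89) = 7314/(√(89² + ((-43 + 20)*(20 - 26))²)) = 7314/(√(7921 + (-23*(-6))²)) = 7314/(√(7921 + 138²)) = 7314/(√(7921 + 19044)) = 7314/(√26965) = 7314*(√26965/26965) = 7314*√26965/26965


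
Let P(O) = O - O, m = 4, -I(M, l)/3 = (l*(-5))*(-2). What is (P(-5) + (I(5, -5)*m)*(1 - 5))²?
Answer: 5760000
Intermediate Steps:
I(M, l) = -30*l (I(M, l) = -3*l*(-5)*(-2) = -3*(-5*l)*(-2) = -30*l)
P(O) = 0
(P(-5) + (I(5, -5)*m)*(1 - 5))² = (0 + (-30*(-5)*4)*(1 - 5))² = (0 + (150*4)*(-4))² = (0 + 600*(-4))² = (0 - 2400)² = (-2400)² = 5760000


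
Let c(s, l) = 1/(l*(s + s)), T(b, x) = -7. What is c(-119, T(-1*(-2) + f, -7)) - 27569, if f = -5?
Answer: -45929953/1666 ≈ -27569.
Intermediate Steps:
c(s, l) = 1/(2*l*s) (c(s, l) = 1/(l*(2*s)) = 1/(2*l*s))
c(-119, T(-1*(-2) + f, -7)) - 27569 = (½)/(-7*(-119)) - 27569 = (½)*(-⅐)*(-1/119) - 27569 = 1/1666 - 27569 = -45929953/1666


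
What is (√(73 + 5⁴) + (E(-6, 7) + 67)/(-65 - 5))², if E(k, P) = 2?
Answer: 3424961/4900 - 69*√698/35 ≈ 646.89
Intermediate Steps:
(√(73 + 5⁴) + (E(-6, 7) + 67)/(-65 - 5))² = (√(73 + 5⁴) + (2 + 67)/(-65 - 5))² = (√(73 + 625) + 69/(-70))² = (√698 + 69*(-1/70))² = (√698 - 69/70)² = (-69/70 + √698)²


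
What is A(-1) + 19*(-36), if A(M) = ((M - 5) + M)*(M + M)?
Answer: -670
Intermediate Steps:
A(M) = 2*M*(-5 + 2*M) (A(M) = ((-5 + M) + M)*(2*M) = (-5 + 2*M)*(2*M) = 2*M*(-5 + 2*M))
A(-1) + 19*(-36) = 2*(-1)*(-5 + 2*(-1)) + 19*(-36) = 2*(-1)*(-5 - 2) - 684 = 2*(-1)*(-7) - 684 = 14 - 684 = -670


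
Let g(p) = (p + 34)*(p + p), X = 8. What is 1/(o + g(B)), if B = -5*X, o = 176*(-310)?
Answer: -1/54080 ≈ -1.8491e-5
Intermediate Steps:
o = -54560
B = -40 (B = -5*8 = -40)
g(p) = 2*p*(34 + p) (g(p) = (34 + p)*(2*p) = 2*p*(34 + p))
1/(o + g(B)) = 1/(-54560 + 2*(-40)*(34 - 40)) = 1/(-54560 + 2*(-40)*(-6)) = 1/(-54560 + 480) = 1/(-54080) = -1/54080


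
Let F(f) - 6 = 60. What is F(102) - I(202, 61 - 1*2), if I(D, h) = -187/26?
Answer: 1903/26 ≈ 73.192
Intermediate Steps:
F(f) = 66 (F(f) = 6 + 60 = 66)
I(D, h) = -187/26 (I(D, h) = -187*1/26 = -187/26)
F(102) - I(202, 61 - 1*2) = 66 - 1*(-187/26) = 66 + 187/26 = 1903/26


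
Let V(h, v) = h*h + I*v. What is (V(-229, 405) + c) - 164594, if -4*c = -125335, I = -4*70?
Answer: -776877/4 ≈ -1.9422e+5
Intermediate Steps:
I = -280
V(h, v) = h**2 - 280*v (V(h, v) = h*h - 280*v = h**2 - 280*v)
c = 125335/4 (c = -1/4*(-125335) = 125335/4 ≈ 31334.)
(V(-229, 405) + c) - 164594 = (((-229)**2 - 280*405) + 125335/4) - 164594 = ((52441 - 113400) + 125335/4) - 164594 = (-60959 + 125335/4) - 164594 = -118501/4 - 164594 = -776877/4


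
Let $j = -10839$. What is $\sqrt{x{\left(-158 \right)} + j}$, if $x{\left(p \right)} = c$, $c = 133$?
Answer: $i \sqrt{10706} \approx 103.47 i$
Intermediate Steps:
$x{\left(p \right)} = 133$
$\sqrt{x{\left(-158 \right)} + j} = \sqrt{133 - 10839} = \sqrt{-10706} = i \sqrt{10706}$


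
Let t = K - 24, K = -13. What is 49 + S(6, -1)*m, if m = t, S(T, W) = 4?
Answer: -99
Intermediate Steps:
t = -37 (t = -13 - 24 = -37)
m = -37
49 + S(6, -1)*m = 49 + 4*(-37) = 49 - 148 = -99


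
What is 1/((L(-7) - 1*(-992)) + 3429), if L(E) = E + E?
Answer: 1/4407 ≈ 0.00022691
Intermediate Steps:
L(E) = 2*E
1/((L(-7) - 1*(-992)) + 3429) = 1/((2*(-7) - 1*(-992)) + 3429) = 1/((-14 + 992) + 3429) = 1/(978 + 3429) = 1/4407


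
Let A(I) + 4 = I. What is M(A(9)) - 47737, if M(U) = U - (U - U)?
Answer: -47732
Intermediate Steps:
A(I) = -4 + I
M(U) = U (M(U) = U - 1*0 = U + 0 = U)
M(A(9)) - 47737 = (-4 + 9) - 47737 = 5 - 47737 = -47732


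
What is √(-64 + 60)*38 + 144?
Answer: 144 + 76*I ≈ 144.0 + 76.0*I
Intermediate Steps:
√(-64 + 60)*38 + 144 = √(-4)*38 + 144 = (2*I)*38 + 144 = 76*I + 144 = 144 + 76*I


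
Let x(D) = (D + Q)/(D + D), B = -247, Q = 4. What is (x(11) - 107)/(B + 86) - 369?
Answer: -1304659/3542 ≈ -368.34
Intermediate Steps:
x(D) = (4 + D)/(2*D) (x(D) = (D + 4)/(D + D) = (4 + D)/((2*D)) = (4 + D)*(1/(2*D)) = (4 + D)/(2*D))
(x(11) - 107)/(B + 86) - 369 = ((1/2)*(4 + 11)/11 - 107)/(-247 + 86) - 369 = ((1/2)*(1/11)*15 - 107)/(-161) - 369 = (15/22 - 107)*(-1/161) - 369 = -2339/22*(-1/161) - 369 = 2339/3542 - 369 = -1304659/3542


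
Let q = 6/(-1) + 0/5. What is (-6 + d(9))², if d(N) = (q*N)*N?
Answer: 242064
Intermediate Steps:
q = -6 (q = 6*(-1) + 0*(⅕) = -6 + 0 = -6)
d(N) = -6*N² (d(N) = (-6*N)*N = -6*N²)
(-6 + d(9))² = (-6 - 6*9²)² = (-6 - 6*81)² = (-6 - 486)² = (-492)² = 242064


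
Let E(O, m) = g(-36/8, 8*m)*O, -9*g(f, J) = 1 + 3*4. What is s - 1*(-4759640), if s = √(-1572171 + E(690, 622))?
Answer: 4759640 + I*√14158509/3 ≈ 4.7596e+6 + 1254.3*I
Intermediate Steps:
g(f, J) = -13/9 (g(f, J) = -(1 + 3*4)/9 = -(1 + 12)/9 = -⅑*13 = -13/9)
E(O, m) = -13*O/9
s = I*√14158509/3 (s = √(-1572171 - 13/9*690) = √(-1572171 - 2990/3) = √(-4719503/3) = I*√14158509/3 ≈ 1254.3*I)
s - 1*(-4759640) = I*√14158509/3 - 1*(-4759640) = I*√14158509/3 + 4759640 = 4759640 + I*√14158509/3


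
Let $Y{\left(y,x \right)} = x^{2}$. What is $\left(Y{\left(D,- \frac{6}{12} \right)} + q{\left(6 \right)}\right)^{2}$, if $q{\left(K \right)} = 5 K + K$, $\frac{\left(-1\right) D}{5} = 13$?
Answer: $\frac{21025}{16} \approx 1314.1$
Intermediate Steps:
$D = -65$ ($D = \left(-5\right) 13 = -65$)
$q{\left(K \right)} = 6 K$
$\left(Y{\left(D,- \frac{6}{12} \right)} + q{\left(6 \right)}\right)^{2} = \left(\left(- \frac{6}{12}\right)^{2} + 6 \cdot 6\right)^{2} = \left(\left(\left(-6\right) \frac{1}{12}\right)^{2} + 36\right)^{2} = \left(\left(- \frac{1}{2}\right)^{2} + 36\right)^{2} = \left(\frac{1}{4} + 36\right)^{2} = \left(\frac{145}{4}\right)^{2} = \frac{21025}{16}$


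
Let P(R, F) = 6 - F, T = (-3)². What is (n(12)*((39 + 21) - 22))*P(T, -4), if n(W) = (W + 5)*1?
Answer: 6460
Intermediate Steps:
T = 9
n(W) = 5 + W (n(W) = (5 + W)*1 = 5 + W)
(n(12)*((39 + 21) - 22))*P(T, -4) = ((5 + 12)*((39 + 21) - 22))*(6 - 1*(-4)) = (17*(60 - 22))*(6 + 4) = (17*38)*10 = 646*10 = 6460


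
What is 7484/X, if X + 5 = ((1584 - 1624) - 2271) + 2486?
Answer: 3742/85 ≈ 44.024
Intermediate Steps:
X = 170 (X = -5 + (((1584 - 1624) - 2271) + 2486) = -5 + ((-40 - 2271) + 2486) = -5 + (-2311 + 2486) = -5 + 175 = 170)
7484/X = 7484/170 = 7484*(1/170) = 3742/85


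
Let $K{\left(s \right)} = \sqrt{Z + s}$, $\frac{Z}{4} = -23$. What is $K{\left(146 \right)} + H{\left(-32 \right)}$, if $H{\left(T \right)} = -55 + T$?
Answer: $-87 + 3 \sqrt{6} \approx -79.651$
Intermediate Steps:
$Z = -92$ ($Z = 4 \left(-23\right) = -92$)
$K{\left(s \right)} = \sqrt{-92 + s}$
$K{\left(146 \right)} + H{\left(-32 \right)} = \sqrt{-92 + 146} - 87 = \sqrt{54} - 87 = 3 \sqrt{6} - 87 = -87 + 3 \sqrt{6}$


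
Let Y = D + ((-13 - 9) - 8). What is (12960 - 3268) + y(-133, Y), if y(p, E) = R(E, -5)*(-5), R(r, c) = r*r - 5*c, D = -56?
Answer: -27413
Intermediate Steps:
R(r, c) = r² - 5*c
Y = -86 (Y = -56 + ((-13 - 9) - 8) = -56 + (-22 - 8) = -56 - 30 = -86)
y(p, E) = -125 - 5*E² (y(p, E) = (E² - 5*(-5))*(-5) = (E² + 25)*(-5) = (25 + E²)*(-5) = -125 - 5*E²)
(12960 - 3268) + y(-133, Y) = (12960 - 3268) + (-125 - 5*(-86)²) = 9692 + (-125 - 5*7396) = 9692 + (-125 - 36980) = 9692 - 37105 = -27413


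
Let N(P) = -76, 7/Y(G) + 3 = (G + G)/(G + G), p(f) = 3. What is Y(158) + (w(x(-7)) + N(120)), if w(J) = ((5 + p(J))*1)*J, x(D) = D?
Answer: -271/2 ≈ -135.50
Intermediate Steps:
Y(G) = -7/2 (Y(G) = 7/(-3 + (G + G)/(G + G)) = 7/(-3 + (2*G)/((2*G))) = 7/(-3 + (2*G)*(1/(2*G))) = 7/(-3 + 1) = 7/(-2) = 7*(-1/2) = -7/2)
w(J) = 8*J (w(J) = ((5 + 3)*1)*J = (8*1)*J = 8*J)
Y(158) + (w(x(-7)) + N(120)) = -7/2 + (8*(-7) - 76) = -7/2 + (-56 - 76) = -7/2 - 132 = -271/2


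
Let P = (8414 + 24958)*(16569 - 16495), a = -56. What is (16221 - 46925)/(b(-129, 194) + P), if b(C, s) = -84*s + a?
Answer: -3838/306647 ≈ -0.012516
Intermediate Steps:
b(C, s) = -56 - 84*s (b(C, s) = -84*s - 56 = -56 - 84*s)
P = 2469528 (P = 33372*74 = 2469528)
(16221 - 46925)/(b(-129, 194) + P) = (16221 - 46925)/((-56 - 84*194) + 2469528) = -30704/((-56 - 16296) + 2469528) = -30704/(-16352 + 2469528) = -30704/2453176 = -30704*1/2453176 = -3838/306647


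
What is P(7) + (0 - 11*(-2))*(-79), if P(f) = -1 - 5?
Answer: -1744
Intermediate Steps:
P(f) = -6
P(7) + (0 - 11*(-2))*(-79) = -6 + (0 - 11*(-2))*(-79) = -6 + (0 + 22)*(-79) = -6 + 22*(-79) = -6 - 1738 = -1744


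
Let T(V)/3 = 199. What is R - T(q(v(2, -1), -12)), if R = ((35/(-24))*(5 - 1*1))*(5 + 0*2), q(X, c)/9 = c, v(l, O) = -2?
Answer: -3757/6 ≈ -626.17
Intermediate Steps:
q(X, c) = 9*c
T(V) = 597 (T(V) = 3*199 = 597)
R = -175/6 (R = ((35*(-1/24))*(5 - 1))*(5 + 0) = -35/24*4*5 = -35/6*5 = -175/6 ≈ -29.167)
R - T(q(v(2, -1), -12)) = -175/6 - 1*597 = -175/6 - 597 = -3757/6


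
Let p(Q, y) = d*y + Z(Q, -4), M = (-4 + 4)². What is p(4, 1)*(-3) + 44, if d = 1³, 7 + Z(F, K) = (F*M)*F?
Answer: 62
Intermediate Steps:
M = 0 (M = 0² = 0)
Z(F, K) = -7 (Z(F, K) = -7 + (F*0)*F = -7 + 0*F = -7 + 0 = -7)
d = 1
p(Q, y) = -7 + y (p(Q, y) = 1*y - 7 = y - 7 = -7 + y)
p(4, 1)*(-3) + 44 = (-7 + 1)*(-3) + 44 = -6*(-3) + 44 = 18 + 44 = 62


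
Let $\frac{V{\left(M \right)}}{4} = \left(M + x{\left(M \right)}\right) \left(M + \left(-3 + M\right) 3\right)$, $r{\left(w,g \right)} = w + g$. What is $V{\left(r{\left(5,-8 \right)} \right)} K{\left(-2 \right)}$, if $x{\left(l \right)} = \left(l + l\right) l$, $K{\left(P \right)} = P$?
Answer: $2520$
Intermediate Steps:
$r{\left(w,g \right)} = g + w$
$x{\left(l \right)} = 2 l^{2}$ ($x{\left(l \right)} = 2 l l = 2 l^{2}$)
$V{\left(M \right)} = 4 \left(-9 + 4 M\right) \left(M + 2 M^{2}\right)$ ($V{\left(M \right)} = 4 \left(M + 2 M^{2}\right) \left(M + \left(-3 + M\right) 3\right) = 4 \left(M + 2 M^{2}\right) \left(M + \left(-9 + 3 M\right)\right) = 4 \left(M + 2 M^{2}\right) \left(-9 + 4 M\right) = 4 \left(-9 + 4 M\right) \left(M + 2 M^{2}\right)$)
$V{\left(r{\left(5,-8 \right)} \right)} K{\left(-2 \right)} = 4 \left(-8 + 5\right) \left(-9 - 14 \left(-8 + 5\right) + 8 \left(-8 + 5\right)^{2}\right) \left(-2\right) = 4 \left(-3\right) \left(-9 - -42 + 8 \left(-3\right)^{2}\right) \left(-2\right) = 4 \left(-3\right) \left(-9 + 42 + 8 \cdot 9\right) \left(-2\right) = 4 \left(-3\right) \left(-9 + 42 + 72\right) \left(-2\right) = 4 \left(-3\right) 105 \left(-2\right) = \left(-1260\right) \left(-2\right) = 2520$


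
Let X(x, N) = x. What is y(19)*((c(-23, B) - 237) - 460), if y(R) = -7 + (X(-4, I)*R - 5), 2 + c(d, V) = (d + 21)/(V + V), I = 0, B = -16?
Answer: 123013/2 ≈ 61507.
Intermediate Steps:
c(d, V) = -2 + (21 + d)/(2*V) (c(d, V) = -2 + (d + 21)/(V + V) = -2 + (21 + d)/((2*V)) = -2 + (21 + d)*(1/(2*V)) = -2 + (21 + d)/(2*V))
y(R) = -12 - 4*R (y(R) = -7 + (-4*R - 5) = -7 + (-5 - 4*R) = -12 - 4*R)
y(19)*((c(-23, B) - 237) - 460) = (-12 - 4*19)*(((½)*(21 - 23 - 4*(-16))/(-16) - 237) - 460) = (-12 - 76)*(((½)*(-1/16)*(21 - 23 + 64) - 237) - 460) = -88*(((½)*(-1/16)*62 - 237) - 460) = -88*((-31/16 - 237) - 460) = -88*(-3823/16 - 460) = -88*(-11183/16) = 123013/2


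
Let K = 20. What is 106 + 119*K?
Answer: 2486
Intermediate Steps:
106 + 119*K = 106 + 119*20 = 106 + 2380 = 2486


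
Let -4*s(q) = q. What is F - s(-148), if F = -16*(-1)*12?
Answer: 155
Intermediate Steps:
F = 192 (F = 16*12 = 192)
s(q) = -q/4
F - s(-148) = 192 - (-1)*(-148)/4 = 192 - 1*37 = 192 - 37 = 155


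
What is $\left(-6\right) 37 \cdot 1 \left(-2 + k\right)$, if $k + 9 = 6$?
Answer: $1110$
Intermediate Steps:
$k = -3$ ($k = -9 + 6 = -3$)
$\left(-6\right) 37 \cdot 1 \left(-2 + k\right) = \left(-6\right) 37 \cdot 1 \left(-2 - 3\right) = - 222 \cdot 1 \left(-5\right) = \left(-222\right) \left(-5\right) = 1110$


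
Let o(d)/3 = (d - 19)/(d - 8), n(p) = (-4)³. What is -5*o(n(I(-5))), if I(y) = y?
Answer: -415/24 ≈ -17.292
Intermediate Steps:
n(p) = -64
o(d) = 3*(-19 + d)/(-8 + d) (o(d) = 3*((d - 19)/(d - 8)) = 3*((-19 + d)/(-8 + d)) = 3*(-19 + d)/(-8 + d))
-5*o(n(I(-5))) = -15*(-19 - 64)/(-8 - 64) = -15*(-83)/(-72) = -15*(-1)*(-83)/72 = -5*83/24 = -415/24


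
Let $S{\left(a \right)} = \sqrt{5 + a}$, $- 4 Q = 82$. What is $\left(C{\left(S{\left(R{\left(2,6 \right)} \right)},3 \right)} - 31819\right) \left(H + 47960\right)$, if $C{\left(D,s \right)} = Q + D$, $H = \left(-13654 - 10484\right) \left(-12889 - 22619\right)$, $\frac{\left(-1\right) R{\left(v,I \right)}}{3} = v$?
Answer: $-27290911067728 + 857140064 i \approx -2.7291 \cdot 10^{13} + 8.5714 \cdot 10^{8} i$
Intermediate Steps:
$Q = - \frac{41}{2}$ ($Q = \left(- \frac{1}{4}\right) 82 = - \frac{41}{2} \approx -20.5$)
$R{\left(v,I \right)} = - 3 v$
$H = 857092104$ ($H = \left(-24138\right) \left(-35508\right) = 857092104$)
$C{\left(D,s \right)} = - \frac{41}{2} + D$
$\left(C{\left(S{\left(R{\left(2,6 \right)} \right)},3 \right)} - 31819\right) \left(H + 47960\right) = \left(\left(- \frac{41}{2} + \sqrt{5 - 6}\right) - 31819\right) \left(857092104 + 47960\right) = \left(\left(- \frac{41}{2} + \sqrt{5 - 6}\right) - 31819\right) 857140064 = \left(\left(- \frac{41}{2} + \sqrt{-1}\right) - 31819\right) 857140064 = \left(\left(- \frac{41}{2} + i\right) - 31819\right) 857140064 = \left(- \frac{63679}{2} + i\right) 857140064 = -27290911067728 + 857140064 i$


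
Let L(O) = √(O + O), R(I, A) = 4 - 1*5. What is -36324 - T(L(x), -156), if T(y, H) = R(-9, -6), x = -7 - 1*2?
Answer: -36323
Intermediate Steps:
x = -9 (x = -7 - 2 = -9)
R(I, A) = -1 (R(I, A) = 4 - 5 = -1)
L(O) = √2*√O (L(O) = √(2*O) = √2*√O)
T(y, H) = -1
-36324 - T(L(x), -156) = -36324 - 1*(-1) = -36324 + 1 = -36323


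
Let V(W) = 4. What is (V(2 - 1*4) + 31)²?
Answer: 1225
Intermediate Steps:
(V(2 - 1*4) + 31)² = (4 + 31)² = 35² = 1225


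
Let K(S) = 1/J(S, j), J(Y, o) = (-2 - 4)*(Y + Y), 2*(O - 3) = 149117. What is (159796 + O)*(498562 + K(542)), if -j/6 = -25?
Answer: 1519877404377605/13008 ≈ 1.1684e+11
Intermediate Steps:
j = 150 (j = -6*(-25) = 150)
O = 149123/2 (O = 3 + (1/2)*149117 = 3 + 149117/2 = 149123/2 ≈ 74562.)
J(Y, o) = -12*Y
K(S) = -1/(12*S) (K(S) = 1/(-12*S) = -1/(12*S))
(159796 + O)*(498562 + K(542)) = (159796 + 149123/2)*(498562 - 1/12/542) = 468715*(498562 - 1/12*1/542)/2 = 468715*(498562 - 1/6504)/2 = (468715/2)*(3242647247/6504) = 1519877404377605/13008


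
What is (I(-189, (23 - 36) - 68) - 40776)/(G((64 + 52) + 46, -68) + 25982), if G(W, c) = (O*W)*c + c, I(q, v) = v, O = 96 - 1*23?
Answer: 13619/259418 ≈ 0.052498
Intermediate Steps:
O = 73 (O = 96 - 23 = 73)
G(W, c) = c + 73*W*c (G(W, c) = (73*W)*c + c = 73*W*c + c = c + 73*W*c)
(I(-189, (23 - 36) - 68) - 40776)/(G((64 + 52) + 46, -68) + 25982) = (((23 - 36) - 68) - 40776)/(-68*(1 + 73*((64 + 52) + 46)) + 25982) = ((-13 - 68) - 40776)/(-68*(1 + 73*(116 + 46)) + 25982) = (-81 - 40776)/(-68*(1 + 73*162) + 25982) = -40857/(-68*(1 + 11826) + 25982) = -40857/(-68*11827 + 25982) = -40857/(-804236 + 25982) = -40857/(-778254) = -40857*(-1/778254) = 13619/259418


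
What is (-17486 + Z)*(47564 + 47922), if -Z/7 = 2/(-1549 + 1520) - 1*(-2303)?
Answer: -93059605254/29 ≈ -3.2090e+9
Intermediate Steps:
Z = -467495/29 (Z = -7*(2/(-1549 + 1520) - 1*(-2303)) = -7*(2/(-29) + 2303) = -7*(-1/29*2 + 2303) = -7*(-2/29 + 2303) = -7*66785/29 = -467495/29 ≈ -16121.)
(-17486 + Z)*(47564 + 47922) = (-17486 - 467495/29)*(47564 + 47922) = -974589/29*95486 = -93059605254/29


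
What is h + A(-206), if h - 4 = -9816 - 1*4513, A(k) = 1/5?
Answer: -71624/5 ≈ -14325.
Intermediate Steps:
A(k) = ⅕
h = -14325 (h = 4 + (-9816 - 1*4513) = 4 + (-9816 - 4513) = 4 - 14329 = -14325)
h + A(-206) = -14325 + ⅕ = -71624/5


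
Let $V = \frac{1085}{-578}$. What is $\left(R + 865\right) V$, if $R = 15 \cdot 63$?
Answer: $- \frac{981925}{289} \approx -3397.7$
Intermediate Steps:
$V = - \frac{1085}{578}$ ($V = 1085 \left(- \frac{1}{578}\right) = - \frac{1085}{578} \approx -1.8772$)
$R = 945$
$\left(R + 865\right) V = \left(945 + 865\right) \left(- \frac{1085}{578}\right) = 1810 \left(- \frac{1085}{578}\right) = - \frac{981925}{289}$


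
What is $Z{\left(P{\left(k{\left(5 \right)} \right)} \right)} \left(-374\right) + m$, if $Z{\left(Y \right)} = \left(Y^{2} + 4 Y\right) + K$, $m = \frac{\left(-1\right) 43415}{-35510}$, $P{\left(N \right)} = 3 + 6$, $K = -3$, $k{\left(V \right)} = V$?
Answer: $- \frac{302792189}{7102} \approx -42635.0$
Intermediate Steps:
$P{\left(N \right)} = 9$
$m = \frac{8683}{7102}$ ($m = \left(-43415\right) \left(- \frac{1}{35510}\right) = \frac{8683}{7102} \approx 1.2226$)
$Z{\left(Y \right)} = -3 + Y^{2} + 4 Y$ ($Z{\left(Y \right)} = \left(Y^{2} + 4 Y\right) - 3 = -3 + Y^{2} + 4 Y$)
$Z{\left(P{\left(k{\left(5 \right)} \right)} \right)} \left(-374\right) + m = \left(-3 + 9^{2} + 4 \cdot 9\right) \left(-374\right) + \frac{8683}{7102} = \left(-3 + 81 + 36\right) \left(-374\right) + \frac{8683}{7102} = 114 \left(-374\right) + \frac{8683}{7102} = -42636 + \frac{8683}{7102} = - \frac{302792189}{7102}$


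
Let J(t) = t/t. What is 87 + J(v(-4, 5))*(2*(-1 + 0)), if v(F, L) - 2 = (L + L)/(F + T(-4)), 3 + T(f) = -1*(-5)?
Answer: 85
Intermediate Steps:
T(f) = 2 (T(f) = -3 - 1*(-5) = -3 + 5 = 2)
v(F, L) = 2 + 2*L/(2 + F) (v(F, L) = 2 + (L + L)/(F + 2) = 2 + (2*L)/(2 + F) = 2 + 2*L/(2 + F))
J(t) = 1
87 + J(v(-4, 5))*(2*(-1 + 0)) = 87 + 1*(2*(-1 + 0)) = 87 + 1*(2*(-1)) = 87 + 1*(-2) = 87 - 2 = 85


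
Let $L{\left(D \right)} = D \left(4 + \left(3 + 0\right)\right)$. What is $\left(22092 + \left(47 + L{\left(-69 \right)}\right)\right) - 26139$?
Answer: $-4483$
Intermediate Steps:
$L{\left(D \right)} = 7 D$ ($L{\left(D \right)} = D \left(4 + 3\right) = D 7 = 7 D$)
$\left(22092 + \left(47 + L{\left(-69 \right)}\right)\right) - 26139 = \left(22092 + \left(47 + 7 \left(-69\right)\right)\right) - 26139 = \left(22092 + \left(47 - 483\right)\right) - 26139 = \left(22092 - 436\right) - 26139 = 21656 - 26139 = -4483$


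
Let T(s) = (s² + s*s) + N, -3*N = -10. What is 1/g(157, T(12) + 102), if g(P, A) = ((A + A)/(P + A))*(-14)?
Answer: -1651/33040 ≈ -0.049970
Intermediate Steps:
N = 10/3 (N = -⅓*(-10) = 10/3 ≈ 3.3333)
T(s) = 10/3 + 2*s² (T(s) = (s² + s*s) + 10/3 = (s² + s²) + 10/3 = 2*s² + 10/3 = 10/3 + 2*s²)
g(P, A) = -28*A/(A + P) (g(P, A) = ((2*A)/(A + P))*(-14) = (2*A/(A + P))*(-14) = -28*A/(A + P))
1/g(157, T(12) + 102) = 1/(-28*((10/3 + 2*12²) + 102)/(((10/3 + 2*12²) + 102) + 157)) = 1/(-28*((10/3 + 2*144) + 102)/(((10/3 + 2*144) + 102) + 157)) = 1/(-28*((10/3 + 288) + 102)/(((10/3 + 288) + 102) + 157)) = 1/(-28*(874/3 + 102)/((874/3 + 102) + 157)) = 1/(-28*1180/3/(1180/3 + 157)) = 1/(-28*1180/3/1651/3) = 1/(-28*1180/3*3/1651) = 1/(-33040/1651) = -1651/33040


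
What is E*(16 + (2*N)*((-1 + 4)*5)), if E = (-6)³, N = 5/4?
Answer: -11556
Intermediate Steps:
N = 5/4 (N = 5*(¼) = 5/4 ≈ 1.2500)
E = -216
E*(16 + (2*N)*((-1 + 4)*5)) = -216*(16 + (2*(5/4))*((-1 + 4)*5)) = -216*(16 + 5*(3*5)/2) = -216*(16 + (5/2)*15) = -216*(16 + 75/2) = -216*107/2 = -11556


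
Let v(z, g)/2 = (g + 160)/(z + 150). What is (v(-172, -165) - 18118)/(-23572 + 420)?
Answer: 199293/254672 ≈ 0.78255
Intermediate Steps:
v(z, g) = 2*(160 + g)/(150 + z) (v(z, g) = 2*((g + 160)/(z + 150)) = 2*((160 + g)/(150 + z)) = 2*(160 + g)/(150 + z))
(v(-172, -165) - 18118)/(-23572 + 420) = (2*(160 - 165)/(150 - 172) - 18118)/(-23572 + 420) = (2*(-5)/(-22) - 18118)/(-23152) = (2*(-1/22)*(-5) - 18118)*(-1/23152) = (5/11 - 18118)*(-1/23152) = -199293/11*(-1/23152) = 199293/254672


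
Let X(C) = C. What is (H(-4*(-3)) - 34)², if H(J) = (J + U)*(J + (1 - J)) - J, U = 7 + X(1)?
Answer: 676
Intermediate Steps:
U = 8 (U = 7 + 1 = 8)
H(J) = 8 (H(J) = (J + 8)*(J + (1 - J)) - J = (8 + J)*1 - J = (8 + J) - J = 8)
(H(-4*(-3)) - 34)² = (8 - 34)² = (-26)² = 676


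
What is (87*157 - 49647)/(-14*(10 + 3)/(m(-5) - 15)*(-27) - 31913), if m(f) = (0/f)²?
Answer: 179940/161203 ≈ 1.1162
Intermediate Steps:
m(f) = 0 (m(f) = 0² = 0)
(87*157 - 49647)/(-14*(10 + 3)/(m(-5) - 15)*(-27) - 31913) = (87*157 - 49647)/(-14*(10 + 3)/(0 - 15)*(-27) - 31913) = (13659 - 49647)/(-182/(-15)*(-27) - 31913) = -35988/(-182*(-1)/15*(-27) - 31913) = -35988/(-14*(-13/15)*(-27) - 31913) = -35988/((182/15)*(-27) - 31913) = -35988/(-1638/5 - 31913) = -35988/(-161203/5) = -35988*(-5/161203) = 179940/161203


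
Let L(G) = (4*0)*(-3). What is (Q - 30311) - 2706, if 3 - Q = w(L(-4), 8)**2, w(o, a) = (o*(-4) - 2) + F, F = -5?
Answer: -33063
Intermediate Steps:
L(G) = 0 (L(G) = 0*(-3) = 0)
w(o, a) = -7 - 4*o (w(o, a) = (o*(-4) - 2) - 5 = (-4*o - 2) - 5 = (-2 - 4*o) - 5 = -7 - 4*o)
Q = -46 (Q = 3 - (-7 - 4*0)**2 = 3 - (-7 + 0)**2 = 3 - 1*(-7)**2 = 3 - 1*49 = 3 - 49 = -46)
(Q - 30311) - 2706 = (-46 - 30311) - 2706 = -30357 - 2706 = -33063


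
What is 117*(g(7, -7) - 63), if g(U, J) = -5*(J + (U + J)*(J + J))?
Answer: -3276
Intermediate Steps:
g(U, J) = -5*J - 10*J*(J + U) (g(U, J) = -5*(J + (J + U)*(2*J)) = -5*(J + 2*J*(J + U)) = -5*J - 10*J*(J + U))
117*(g(7, -7) - 63) = 117*(-5*(-7)*(1 + 2*(-7) + 2*7) - 63) = 117*(-5*(-7)*(1 - 14 + 14) - 63) = 117*(-5*(-7)*1 - 63) = 117*(35 - 63) = 117*(-28) = -3276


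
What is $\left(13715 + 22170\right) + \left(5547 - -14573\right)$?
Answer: $56005$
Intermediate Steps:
$\left(13715 + 22170\right) + \left(5547 - -14573\right) = 35885 + \left(5547 + 14573\right) = 35885 + 20120 = 56005$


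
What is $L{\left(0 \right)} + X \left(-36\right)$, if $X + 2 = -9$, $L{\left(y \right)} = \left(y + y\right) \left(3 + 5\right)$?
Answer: $396$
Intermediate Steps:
$L{\left(y \right)} = 16 y$ ($L{\left(y \right)} = 2 y 8 = 16 y$)
$X = -11$ ($X = -2 - 9 = -11$)
$L{\left(0 \right)} + X \left(-36\right) = 16 \cdot 0 - -396 = 0 + 396 = 396$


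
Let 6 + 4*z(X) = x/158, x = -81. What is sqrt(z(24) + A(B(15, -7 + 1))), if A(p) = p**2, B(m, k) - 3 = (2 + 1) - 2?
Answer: sqrt(1435114)/316 ≈ 3.7910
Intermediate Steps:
B(m, k) = 4 (B(m, k) = 3 + ((2 + 1) - 2) = 3 + (3 - 2) = 3 + 1 = 4)
z(X) = -1029/632 (z(X) = -3/2 + (-81/158)/4 = -3/2 + (-81*1/158)/4 = -3/2 + (1/4)*(-81/158) = -3/2 - 81/632 = -1029/632)
sqrt(z(24) + A(B(15, -7 + 1))) = sqrt(-1029/632 + 4**2) = sqrt(-1029/632 + 16) = sqrt(9083/632) = sqrt(1435114)/316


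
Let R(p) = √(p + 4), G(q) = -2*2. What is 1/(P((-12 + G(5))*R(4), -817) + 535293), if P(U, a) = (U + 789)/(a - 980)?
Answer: 432142888851/231322873662853444 - 3594*√2/57830718415713361 ≈ 1.8681e-6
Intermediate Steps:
G(q) = -4
R(p) = √(4 + p)
P(U, a) = (789 + U)/(-980 + a)
1/(P((-12 + G(5))*R(4), -817) + 535293) = 1/((789 + (-12 - 4)*√(4 + 4))/(-980 - 817) + 535293) = 1/((789 - 32*√2)/(-1797) + 535293) = 1/(-(789 - 32*√2)/1797 + 535293) = 1/((-263/599 + 32*√2/1797) + 535293) = 1/(320640244/599 + 32*√2/1797)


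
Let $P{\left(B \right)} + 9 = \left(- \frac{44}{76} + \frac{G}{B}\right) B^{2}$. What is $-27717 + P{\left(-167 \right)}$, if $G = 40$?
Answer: $- \frac{960493}{19} \approx -50552.0$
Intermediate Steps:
$P{\left(B \right)} = -9 + B^{2} \left(- \frac{11}{19} + \frac{40}{B}\right)$ ($P{\left(B \right)} = -9 + \left(- \frac{44}{76} + \frac{40}{B}\right) B^{2} = -9 + \left(\left(-44\right) \frac{1}{76} + \frac{40}{B}\right) B^{2} = -9 + \left(- \frac{11}{19} + \frac{40}{B}\right) B^{2} = -9 + B^{2} \left(- \frac{11}{19} + \frac{40}{B}\right)$)
$-27717 + P{\left(-167 \right)} = -27717 - \left(6689 + \frac{306779}{19}\right) = -27717 - \frac{433870}{19} = - \frac{960493}{19}$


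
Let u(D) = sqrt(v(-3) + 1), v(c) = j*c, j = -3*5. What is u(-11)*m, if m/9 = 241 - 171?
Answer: 630*sqrt(46) ≈ 4272.9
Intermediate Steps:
j = -15
v(c) = -15*c
m = 630 (m = 9*(241 - 171) = 9*70 = 630)
u(D) = sqrt(46) (u(D) = sqrt(-15*(-3) + 1) = sqrt(45 + 1) = sqrt(46))
u(-11)*m = sqrt(46)*630 = 630*sqrt(46)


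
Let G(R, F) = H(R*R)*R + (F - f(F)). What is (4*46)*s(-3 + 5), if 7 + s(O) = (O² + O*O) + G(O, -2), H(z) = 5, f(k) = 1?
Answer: 1472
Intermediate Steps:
G(R, F) = -1 + F + 5*R (G(R, F) = 5*R + (F - 1*1) = 5*R + (F - 1) = 5*R + (-1 + F) = -1 + F + 5*R)
s(O) = -10 + 2*O² + 5*O (s(O) = -7 + ((O² + O*O) + (-1 - 2 + 5*O)) = -7 + ((O² + O²) + (-3 + 5*O)) = -7 + (2*O² + (-3 + 5*O)) = -7 + (-3 + 2*O² + 5*O) = -10 + 2*O² + 5*O)
(4*46)*s(-3 + 5) = (4*46)*(-10 + 2*(-3 + 5)² + 5*(-3 + 5)) = 184*(-10 + 2*2² + 5*2) = 184*(-10 + 2*4 + 10) = 184*(-10 + 8 + 10) = 184*8 = 1472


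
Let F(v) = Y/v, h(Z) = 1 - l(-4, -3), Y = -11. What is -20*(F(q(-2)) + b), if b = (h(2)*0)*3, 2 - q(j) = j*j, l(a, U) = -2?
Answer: -110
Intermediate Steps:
q(j) = 2 - j² (q(j) = 2 - j*j = 2 - j²)
h(Z) = 3 (h(Z) = 1 - 1*(-2) = 1 + 2 = 3)
F(v) = -11/v
b = 0 (b = (3*0)*3 = 0*3 = 0)
-20*(F(q(-2)) + b) = -20*(-11/(2 - 1*(-2)²) + 0) = -20*(-11/(2 - 1*4) + 0) = -20*(-11/(2 - 4) + 0) = -20*(-11/(-2) + 0) = -20*(-11*(-½) + 0) = -20*(11/2 + 0) = -20*11/2 = -110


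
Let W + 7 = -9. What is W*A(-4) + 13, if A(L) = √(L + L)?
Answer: 13 - 32*I*√2 ≈ 13.0 - 45.255*I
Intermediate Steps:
W = -16 (W = -7 - 9 = -16)
A(L) = √2*√L (A(L) = √(2*L) = √2*√L)
W*A(-4) + 13 = -16*√2*√(-4) + 13 = -16*√2*2*I + 13 = -32*I*√2 + 13 = 13 - 32*I*√2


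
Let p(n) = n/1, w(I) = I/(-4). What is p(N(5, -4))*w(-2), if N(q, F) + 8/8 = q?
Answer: 2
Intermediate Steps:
N(q, F) = -1 + q
w(I) = -I/4 (w(I) = I*(-¼) = -I/4)
p(n) = n (p(n) = n*1 = n)
p(N(5, -4))*w(-2) = (-1 + 5)*(-¼*(-2)) = 4*(½) = 2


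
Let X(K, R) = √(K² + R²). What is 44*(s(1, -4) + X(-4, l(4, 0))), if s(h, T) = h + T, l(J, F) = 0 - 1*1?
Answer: -132 + 44*√17 ≈ 49.417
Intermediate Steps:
l(J, F) = -1 (l(J, F) = 0 - 1 = -1)
s(h, T) = T + h
44*(s(1, -4) + X(-4, l(4, 0))) = 44*((-4 + 1) + √((-4)² + (-1)²)) = 44*(-3 + √(16 + 1)) = 44*(-3 + √17) = -132 + 44*√17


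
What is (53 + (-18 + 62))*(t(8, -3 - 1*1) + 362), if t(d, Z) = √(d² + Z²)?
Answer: 35114 + 388*√5 ≈ 35982.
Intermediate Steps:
t(d, Z) = √(Z² + d²)
(53 + (-18 + 62))*(t(8, -3 - 1*1) + 362) = (53 + (-18 + 62))*(√((-3 - 1*1)² + 8²) + 362) = (53 + 44)*(√((-3 - 1)² + 64) + 362) = 97*(√((-4)² + 64) + 362) = 97*(√(16 + 64) + 362) = 97*(√80 + 362) = 97*(4*√5 + 362) = 97*(362 + 4*√5) = 35114 + 388*√5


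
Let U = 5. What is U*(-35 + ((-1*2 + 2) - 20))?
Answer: -275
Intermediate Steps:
U*(-35 + ((-1*2 + 2) - 20)) = 5*(-35 + ((-1*2 + 2) - 20)) = 5*(-35 + ((-2 + 2) - 20)) = 5*(-35 + (0 - 20)) = 5*(-35 - 20) = 5*(-55) = -275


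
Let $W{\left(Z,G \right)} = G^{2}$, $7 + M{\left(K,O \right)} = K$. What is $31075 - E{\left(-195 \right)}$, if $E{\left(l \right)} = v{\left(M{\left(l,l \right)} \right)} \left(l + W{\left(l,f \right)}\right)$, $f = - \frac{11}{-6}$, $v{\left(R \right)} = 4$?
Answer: $\frac{286574}{9} \approx 31842.0$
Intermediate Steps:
$M{\left(K,O \right)} = -7 + K$
$f = \frac{11}{6}$ ($f = \left(-11\right) \left(- \frac{1}{6}\right) = \frac{11}{6} \approx 1.8333$)
$E{\left(l \right)} = \frac{121}{9} + 4 l$ ($E{\left(l \right)} = 4 \left(l + \left(\frac{11}{6}\right)^{2}\right) = 4 \left(l + \frac{121}{36}\right) = 4 \left(\frac{121}{36} + l\right) = \frac{121}{9} + 4 l$)
$31075 - E{\left(-195 \right)} = 31075 - \left(\frac{121}{9} + 4 \left(-195\right)\right) = 31075 - \left(\frac{121}{9} - 780\right) = 31075 - - \frac{6899}{9} = 31075 + \frac{6899}{9} = \frac{286574}{9}$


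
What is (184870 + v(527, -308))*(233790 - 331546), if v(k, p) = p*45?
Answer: -16717253560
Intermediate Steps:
v(k, p) = 45*p
(184870 + v(527, -308))*(233790 - 331546) = (184870 + 45*(-308))*(233790 - 331546) = (184870 - 13860)*(-97756) = 171010*(-97756) = -16717253560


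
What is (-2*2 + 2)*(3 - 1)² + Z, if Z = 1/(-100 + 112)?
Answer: -95/12 ≈ -7.9167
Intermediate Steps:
Z = 1/12 ≈ 0.083333
(-2*2 + 2)*(3 - 1)² + Z = (-2*2 + 2)*(3 - 1)² + 1/12 = (-4 + 2)*2² + 1/12 = -2*4 + 1/12 = -8 + 1/12 = -95/12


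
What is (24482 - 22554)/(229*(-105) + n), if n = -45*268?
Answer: -1928/36105 ≈ -0.053400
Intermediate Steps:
n = -12060
(24482 - 22554)/(229*(-105) + n) = (24482 - 22554)/(229*(-105) - 12060) = 1928/(-24045 - 12060) = 1928/(-36105) = 1928*(-1/36105) = -1928/36105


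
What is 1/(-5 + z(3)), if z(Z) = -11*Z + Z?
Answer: -1/35 ≈ -0.028571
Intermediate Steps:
z(Z) = -10*Z
1/(-5 + z(3)) = 1/(-5 - 10*3) = 1/(-5 - 30) = 1/(-35) = -1/35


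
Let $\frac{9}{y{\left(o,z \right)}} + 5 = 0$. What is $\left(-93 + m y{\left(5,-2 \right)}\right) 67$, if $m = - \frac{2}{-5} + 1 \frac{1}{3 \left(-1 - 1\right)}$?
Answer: $- \frac{312957}{50} \approx -6259.1$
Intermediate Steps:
$y{\left(o,z \right)} = - \frac{9}{5}$ ($y{\left(o,z \right)} = \frac{9}{-5 + 0} = \frac{9}{-5} = 9 \left(- \frac{1}{5}\right) = - \frac{9}{5}$)
$m = \frac{7}{30}$ ($m = \left(-2\right) \left(- \frac{1}{5}\right) + 1 \frac{1}{3 \left(-2\right)} = \frac{2}{5} + 1 \frac{1}{-6} = \frac{2}{5} + 1 \left(- \frac{1}{6}\right) = \frac{2}{5} - \frac{1}{6} = \frac{7}{30} \approx 0.23333$)
$\left(-93 + m y{\left(5,-2 \right)}\right) 67 = \left(-93 + \frac{7}{30} \left(- \frac{9}{5}\right)\right) 67 = \left(-93 - \frac{21}{50}\right) 67 = \left(- \frac{4671}{50}\right) 67 = - \frac{312957}{50}$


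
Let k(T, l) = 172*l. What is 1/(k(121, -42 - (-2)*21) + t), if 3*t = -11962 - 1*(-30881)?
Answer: 3/18919 ≈ 0.00015857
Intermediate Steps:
t = 18919/3 (t = (-11962 - 1*(-30881))/3 = (-11962 + 30881)/3 = (1/3)*18919 = 18919/3 ≈ 6306.3)
1/(k(121, -42 - (-2)*21) + t) = 1/(172*(-42 - (-2)*21) + 18919/3) = 1/(172*(-42 - 1*(-42)) + 18919/3) = 1/(172*(-42 + 42) + 18919/3) = 1/(172*0 + 18919/3) = 1/(0 + 18919/3) = 1/(18919/3) = 3/18919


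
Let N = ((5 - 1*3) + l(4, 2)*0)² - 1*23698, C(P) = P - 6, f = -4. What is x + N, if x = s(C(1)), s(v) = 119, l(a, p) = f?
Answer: -23575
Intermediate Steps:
C(P) = -6 + P
l(a, p) = -4
x = 119
N = -23694 (N = ((5 - 1*3) - 4*0)² - 1*23698 = ((5 - 3) + 0)² - 23698 = (2 + 0)² - 23698 = 2² - 23698 = 4 - 23698 = -23694)
x + N = 119 - 23694 = -23575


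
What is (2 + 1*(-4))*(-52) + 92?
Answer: 196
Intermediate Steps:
(2 + 1*(-4))*(-52) + 92 = (2 - 4)*(-52) + 92 = -2*(-52) + 92 = 104 + 92 = 196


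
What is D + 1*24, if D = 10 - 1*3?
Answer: 31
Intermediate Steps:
D = 7 (D = 10 - 3 = 7)
D + 1*24 = 7 + 1*24 = 7 + 24 = 31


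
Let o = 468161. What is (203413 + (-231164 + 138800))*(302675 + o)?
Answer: 85600566964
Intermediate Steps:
(203413 + (-231164 + 138800))*(302675 + o) = (203413 + (-231164 + 138800))*(302675 + 468161) = (203413 - 92364)*770836 = 111049*770836 = 85600566964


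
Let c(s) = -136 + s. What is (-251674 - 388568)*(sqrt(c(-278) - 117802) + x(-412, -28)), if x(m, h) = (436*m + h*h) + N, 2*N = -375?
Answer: 114626046591 - 1280484*I*sqrt(29554) ≈ 1.1463e+11 - 2.2013e+8*I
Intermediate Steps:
N = -375/2 (N = (1/2)*(-375) = -375/2 ≈ -187.50)
x(m, h) = -375/2 + h**2 + 436*m (x(m, h) = (436*m + h*h) - 375/2 = (436*m + h**2) - 375/2 = (h**2 + 436*m) - 375/2 = -375/2 + h**2 + 436*m)
(-251674 - 388568)*(sqrt(c(-278) - 117802) + x(-412, -28)) = (-251674 - 388568)*(sqrt((-136 - 278) - 117802) + (-375/2 + (-28)**2 + 436*(-412))) = -640242*(sqrt(-414 - 117802) + (-375/2 + 784 - 179632)) = -640242*(sqrt(-118216) - 358071/2) = -640242*(2*I*sqrt(29554) - 358071/2) = -640242*(-358071/2 + 2*I*sqrt(29554)) = 114626046591 - 1280484*I*sqrt(29554)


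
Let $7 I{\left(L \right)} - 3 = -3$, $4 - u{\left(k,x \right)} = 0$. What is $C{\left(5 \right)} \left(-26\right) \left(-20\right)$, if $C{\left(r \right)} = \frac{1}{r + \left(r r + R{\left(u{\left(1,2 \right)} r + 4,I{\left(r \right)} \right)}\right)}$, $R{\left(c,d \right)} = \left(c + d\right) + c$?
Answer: $\frac{20}{3} \approx 6.6667$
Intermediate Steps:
$u{\left(k,x \right)} = 4$ ($u{\left(k,x \right)} = 4 - 0 = 4 + 0 = 4$)
$I{\left(L \right)} = 0$ ($I{\left(L \right)} = \frac{3}{7} + \frac{1}{7} \left(-3\right) = \frac{3}{7} - \frac{3}{7} = 0$)
$R{\left(c,d \right)} = d + 2 c$
$C{\left(r \right)} = \frac{1}{8 + r^{2} + 9 r}$ ($C{\left(r \right)} = \frac{1}{r + \left(r r + \left(0 + 2 \left(4 r + 4\right)\right)\right)} = \frac{1}{r + \left(r^{2} + \left(0 + 2 \left(4 + 4 r\right)\right)\right)} = \frac{1}{r + \left(r^{2} + \left(0 + \left(8 + 8 r\right)\right)\right)} = \frac{1}{r + \left(r^{2} + \left(8 + 8 r\right)\right)} = \frac{1}{r + \left(8 + r^{2} + 8 r\right)} = \frac{1}{8 + r^{2} + 9 r}$)
$C{\left(5 \right)} \left(-26\right) \left(-20\right) = \frac{1}{8 + 5^{2} + 9 \cdot 5} \left(-26\right) \left(-20\right) = \frac{1}{8 + 25 + 45} \left(-26\right) \left(-20\right) = \frac{1}{78} \left(-26\right) \left(-20\right) = \left(- \frac{1}{3}\right) \left(-20\right) = \frac{20}{3}$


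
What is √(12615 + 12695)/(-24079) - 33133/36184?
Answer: -33133/36184 - √25310/24079 ≈ -0.92229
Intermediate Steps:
√(12615 + 12695)/(-24079) - 33133/36184 = √25310*(-1/24079) - 33133*1/36184 = -√25310/24079 - 33133/36184 = -33133/36184 - √25310/24079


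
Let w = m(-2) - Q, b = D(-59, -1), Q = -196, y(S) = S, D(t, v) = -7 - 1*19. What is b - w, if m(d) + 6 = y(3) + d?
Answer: -217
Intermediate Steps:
D(t, v) = -26 (D(t, v) = -7 - 19 = -26)
m(d) = -3 + d (m(d) = -6 + (3 + d) = -3 + d)
b = -26
w = 191 (w = (-3 - 2) - 1*(-196) = -5 + 196 = 191)
b - w = -26 - 1*191 = -26 - 191 = -217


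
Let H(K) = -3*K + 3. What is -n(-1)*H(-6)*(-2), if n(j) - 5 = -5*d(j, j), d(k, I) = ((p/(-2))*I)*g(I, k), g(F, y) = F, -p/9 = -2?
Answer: 2100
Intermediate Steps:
p = 18 (p = -9*(-2) = 18)
d(k, I) = -9*I² (d(k, I) = ((18/(-2))*I)*I = ((18*(-½))*I)*I = (-9*I)*I = -9*I²)
H(K) = 3 - 3*K
n(j) = 5 + 45*j² (n(j) = 5 - (-45)*j² = 5 + 45*j²)
-n(-1)*H(-6)*(-2) = -(5 + 45*(-1)²)*(3 - 3*(-6))*(-2) = -(5 + 45*1)*(3 + 18)*(-2) = -(5 + 45)*21*(-2) = -50*21*(-2) = -1050*(-2) = -1*(-2100) = 2100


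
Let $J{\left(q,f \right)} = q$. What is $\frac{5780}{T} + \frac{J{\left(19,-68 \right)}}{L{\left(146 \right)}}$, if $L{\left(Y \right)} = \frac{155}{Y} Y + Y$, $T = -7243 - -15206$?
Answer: $\frac{1891077}{2396863} \approx 0.78898$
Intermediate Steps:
$T = 7963$ ($T = -7243 + 15206 = 7963$)
$L{\left(Y \right)} = 155 + Y$
$\frac{5780}{T} + \frac{J{\left(19,-68 \right)}}{L{\left(146 \right)}} = \frac{5780}{7963} + \frac{19}{155 + 146} = 5780 \cdot \frac{1}{7963} + \frac{19}{301} = \frac{5780}{7963} + 19 \cdot \frac{1}{301} = \frac{5780}{7963} + \frac{19}{301} = \frac{1891077}{2396863}$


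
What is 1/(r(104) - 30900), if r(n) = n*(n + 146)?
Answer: -1/4900 ≈ -0.00020408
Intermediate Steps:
r(n) = n*(146 + n)
1/(r(104) - 30900) = 1/(104*(146 + 104) - 30900) = 1/(104*250 - 30900) = 1/(26000 - 30900) = 1/(-4900) = -1/4900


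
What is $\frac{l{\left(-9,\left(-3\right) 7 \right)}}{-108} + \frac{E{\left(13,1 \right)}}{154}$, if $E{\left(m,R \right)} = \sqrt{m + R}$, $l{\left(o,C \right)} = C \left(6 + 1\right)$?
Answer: $\frac{49}{36} + \frac{\sqrt{14}}{154} \approx 1.3854$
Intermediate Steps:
$l{\left(o,C \right)} = 7 C$ ($l{\left(o,C \right)} = C 7 = 7 C$)
$E{\left(m,R \right)} = \sqrt{R + m}$
$\frac{l{\left(-9,\left(-3\right) 7 \right)}}{-108} + \frac{E{\left(13,1 \right)}}{154} = \frac{7 \left(\left(-3\right) 7\right)}{-108} + \frac{\sqrt{1 + 13}}{154} = 7 \left(-21\right) \left(- \frac{1}{108}\right) + \sqrt{14} \cdot \frac{1}{154} = \left(-147\right) \left(- \frac{1}{108}\right) + \frac{\sqrt{14}}{154} = \frac{49}{36} + \frac{\sqrt{14}}{154}$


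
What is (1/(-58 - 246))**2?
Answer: 1/92416 ≈ 1.0821e-5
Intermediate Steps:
(1/(-58 - 246))**2 = (1/(-304))**2 = (-1/304)**2 = 1/92416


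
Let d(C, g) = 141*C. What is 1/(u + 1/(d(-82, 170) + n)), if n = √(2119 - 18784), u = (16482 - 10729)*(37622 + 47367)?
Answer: 65369800667354391/31962022578238348638897394 + I*√16665/31962022578238348638897394 ≈ 2.0452e-9 + 4.0389e-24*I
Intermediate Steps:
u = 488941717 (u = 5753*84989 = 488941717)
n = I*√16665 (n = √(-16665) = I*√16665 ≈ 129.09*I)
1/(u + 1/(d(-82, 170) + n)) = 1/(488941717 + 1/(141*(-82) + I*√16665)) = 1/(488941717 + 1/(-11562 + I*√16665))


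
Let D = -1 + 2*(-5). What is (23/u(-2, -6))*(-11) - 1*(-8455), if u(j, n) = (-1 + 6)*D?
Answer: 42298/5 ≈ 8459.6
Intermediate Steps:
D = -11 (D = -1 - 10 = -11)
u(j, n) = -55 (u(j, n) = (-1 + 6)*(-11) = 5*(-11) = -55)
(23/u(-2, -6))*(-11) - 1*(-8455) = (23/(-55))*(-11) - 1*(-8455) = -1/55*23*(-11) + 8455 = -23/55*(-11) + 8455 = 23/5 + 8455 = 42298/5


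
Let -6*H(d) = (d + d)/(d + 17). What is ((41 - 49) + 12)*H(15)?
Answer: -5/8 ≈ -0.62500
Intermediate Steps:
H(d) = -d/(3*(17 + d)) (H(d) = -(d + d)/(6*(d + 17)) = -2*d/(6*(17 + d)) = -d/(3*(17 + d)))
((41 - 49) + 12)*H(15) = ((41 - 49) + 12)*(-1*15/(51 + 3*15)) = (-8 + 12)*(-1*15/(51 + 45)) = 4*(-1*15/96) = 4*(-1*15*1/96) = 4*(-5/32) = -5/8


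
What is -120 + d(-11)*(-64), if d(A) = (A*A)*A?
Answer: 85064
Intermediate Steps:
d(A) = A³ (d(A) = A²*A = A³)
-120 + d(-11)*(-64) = -120 + (-11)³*(-64) = -120 - 1331*(-64) = -120 + 85184 = 85064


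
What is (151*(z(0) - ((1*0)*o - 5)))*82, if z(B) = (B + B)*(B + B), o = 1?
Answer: 61910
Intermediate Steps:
z(B) = 4*B² (z(B) = (2*B)*(2*B) = 4*B²)
(151*(z(0) - ((1*0)*o - 5)))*82 = (151*(4*0² - ((1*0)*1 - 5)))*82 = (151*(4*0 - (0*1 - 5)))*82 = (151*(0 - (0 - 5)))*82 = (151*(0 - 1*(-5)))*82 = (151*(0 + 5))*82 = (151*5)*82 = 755*82 = 61910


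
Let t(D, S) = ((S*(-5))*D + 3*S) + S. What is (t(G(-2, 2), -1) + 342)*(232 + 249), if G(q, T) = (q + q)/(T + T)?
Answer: 160173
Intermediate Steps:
G(q, T) = q/T (G(q, T) = (2*q)/((2*T)) = (2*q)*(1/(2*T)) = q/T)
t(D, S) = 4*S - 5*D*S (t(D, S) = ((-5*S)*D + 3*S) + S = (-5*D*S + 3*S) + S = (3*S - 5*D*S) + S = 4*S - 5*D*S)
(t(G(-2, 2), -1) + 342)*(232 + 249) = (-(4 - (-10)/2) + 342)*(232 + 249) = (-(4 - (-10)/2) + 342)*481 = (-(4 - 5*(-1)) + 342)*481 = (-(4 + 5) + 342)*481 = (-1*9 + 342)*481 = (-9 + 342)*481 = 333*481 = 160173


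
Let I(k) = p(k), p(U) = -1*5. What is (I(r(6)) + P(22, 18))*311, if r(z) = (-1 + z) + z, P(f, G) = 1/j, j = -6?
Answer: -9641/6 ≈ -1606.8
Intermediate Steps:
P(f, G) = -1/6 (P(f, G) = 1/(-6) = -1/6)
p(U) = -5
r(z) = -1 + 2*z
I(k) = -5
(I(r(6)) + P(22, 18))*311 = (-5 - 1/6)*311 = -31/6*311 = -9641/6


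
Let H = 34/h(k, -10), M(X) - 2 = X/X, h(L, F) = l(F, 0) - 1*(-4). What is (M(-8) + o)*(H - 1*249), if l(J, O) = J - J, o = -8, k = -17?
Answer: 2405/2 ≈ 1202.5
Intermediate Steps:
l(J, O) = 0
h(L, F) = 4 (h(L, F) = 0 - 1*(-4) = 0 + 4 = 4)
M(X) = 3 (M(X) = 2 + X/X = 2 + 1 = 3)
H = 17/2 (H = 34/4 = 34*(¼) = 17/2 ≈ 8.5000)
(M(-8) + o)*(H - 1*249) = (3 - 8)*(17/2 - 1*249) = -5*(17/2 - 249) = -5*(-481/2) = 2405/2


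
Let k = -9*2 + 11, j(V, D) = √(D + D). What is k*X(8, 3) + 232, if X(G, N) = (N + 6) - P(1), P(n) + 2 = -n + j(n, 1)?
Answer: 148 + 7*√2 ≈ 157.90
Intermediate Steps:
j(V, D) = √2*√D (j(V, D) = √(2*D) = √2*√D)
k = -7 (k = -18 + 11 = -7)
P(n) = -2 + √2 - n (P(n) = -2 + (-n + √2*√1) = -2 + (-n + √2*1) = -2 + (-n + √2) = -2 + (√2 - n) = -2 + √2 - n)
X(G, N) = 9 + N - √2 (X(G, N) = (N + 6) - (-2 + √2 - 1*1) = (6 + N) - (-2 + √2 - 1) = (6 + N) - (-3 + √2) = (6 + N) + (3 - √2) = 9 + N - √2)
k*X(8, 3) + 232 = -7*(9 + 3 - √2) + 232 = -7*(12 - √2) + 232 = (-84 + 7*√2) + 232 = 148 + 7*√2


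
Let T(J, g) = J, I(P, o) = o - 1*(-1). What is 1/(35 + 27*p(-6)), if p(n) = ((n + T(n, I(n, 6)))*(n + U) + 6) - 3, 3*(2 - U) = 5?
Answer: 1/1952 ≈ 0.00051230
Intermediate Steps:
I(P, o) = 1 + o (I(P, o) = o + 1 = 1 + o)
U = ⅓ (U = 2 - ⅓*5 = 2 - 5/3 = ⅓ ≈ 0.33333)
p(n) = 3 + 2*n*(⅓ + n) (p(n) = ((n + n)*(n + ⅓) + 6) - 3 = ((2*n)*(⅓ + n) + 6) - 3 = (2*n*(⅓ + n) + 6) - 3 = (6 + 2*n*(⅓ + n)) - 3 = 3 + 2*n*(⅓ + n))
1/(35 + 27*p(-6)) = 1/(35 + 27*(3 + 2*(-6)² + (⅔)*(-6))) = 1/(35 + 27*(3 + 2*36 - 4)) = 1/(35 + 27*(3 + 72 - 4)) = 1/(35 + 27*71) = 1/(35 + 1917) = 1/1952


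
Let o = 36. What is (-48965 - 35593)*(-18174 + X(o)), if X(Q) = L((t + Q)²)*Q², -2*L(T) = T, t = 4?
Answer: 89206491492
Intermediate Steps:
L(T) = -T/2
X(Q) = -Q²*(4 + Q)²/2 (X(Q) = (-(4 + Q)²/2)*Q² = -Q²*(4 + Q)²/2)
(-48965 - 35593)*(-18174 + X(o)) = (-48965 - 35593)*(-18174 - ½*36²*(4 + 36)²) = -84558*(-18174 - ½*1296*40²) = -84558*(-18174 - ½*1296*1600) = -84558*(-18174 - 1036800) = -84558*(-1054974) = 89206491492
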